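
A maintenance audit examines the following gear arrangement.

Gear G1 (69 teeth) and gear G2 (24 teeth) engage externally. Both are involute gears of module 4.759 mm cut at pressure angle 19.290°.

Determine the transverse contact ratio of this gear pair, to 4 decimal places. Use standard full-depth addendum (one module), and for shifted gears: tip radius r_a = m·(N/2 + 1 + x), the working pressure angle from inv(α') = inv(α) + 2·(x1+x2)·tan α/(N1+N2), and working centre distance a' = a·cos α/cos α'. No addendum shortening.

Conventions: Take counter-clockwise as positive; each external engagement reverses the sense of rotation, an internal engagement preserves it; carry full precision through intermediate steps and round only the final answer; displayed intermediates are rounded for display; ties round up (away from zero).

topology: single-mesh involute geometry — m = 4.759, 69T/24T pair
base radii: r_b1 = 154.967900, r_b2 = 53.901878
tip radii: r_a1 = 168.944500, r_a2 = 61.867000
no profile shift: α' = α, a' = a
action lengths: √(r_a1²−r_b1²) = 67.284427, √(r_a2²−r_b2²) = 30.366317
base pitch p_b = π·m·cos α = 14.111479
CR = (67.284427 + 30.366317 − 221.293500·sin 19.29000°)/14.111479 = 1.739471
contact ratio ≈ 1.7395

1.7395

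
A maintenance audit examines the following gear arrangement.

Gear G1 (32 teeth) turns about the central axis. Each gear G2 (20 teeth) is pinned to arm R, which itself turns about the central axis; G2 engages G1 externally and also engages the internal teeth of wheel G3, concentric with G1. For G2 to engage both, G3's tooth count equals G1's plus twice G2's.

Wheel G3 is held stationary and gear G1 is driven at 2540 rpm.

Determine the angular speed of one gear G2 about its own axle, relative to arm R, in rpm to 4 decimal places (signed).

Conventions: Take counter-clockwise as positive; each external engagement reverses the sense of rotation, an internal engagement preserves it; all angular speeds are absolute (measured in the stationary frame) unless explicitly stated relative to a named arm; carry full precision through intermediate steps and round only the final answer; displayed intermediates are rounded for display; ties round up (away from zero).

-2813.5385 rpm

planetary set (32T centre, 20T on arm, 72T internal) — Willis relation
normalise by the input: solve with ω_sun = 1, then scale by 2540 rpm
ring teeth: 32 + 2·20 = 72
32(ω_sun−ω_arm) = −72(ω_ring−ω_arm),  ω_ring = 0, ω_sun = 1
32(1−ω_arm) = −72(0−ω_arm)  ⇒  104·ω_arm = 32  ⇒  ω_arm = 4/13
sun–planet mesh: 32·(1−4/13) = −20·(ω_p−ω_arm)  ⇒  ω_p−ω_arm = -72/65
scale: ω_p−ω_arm = -72/65 × 2540 rpm = -2813.5385 rpm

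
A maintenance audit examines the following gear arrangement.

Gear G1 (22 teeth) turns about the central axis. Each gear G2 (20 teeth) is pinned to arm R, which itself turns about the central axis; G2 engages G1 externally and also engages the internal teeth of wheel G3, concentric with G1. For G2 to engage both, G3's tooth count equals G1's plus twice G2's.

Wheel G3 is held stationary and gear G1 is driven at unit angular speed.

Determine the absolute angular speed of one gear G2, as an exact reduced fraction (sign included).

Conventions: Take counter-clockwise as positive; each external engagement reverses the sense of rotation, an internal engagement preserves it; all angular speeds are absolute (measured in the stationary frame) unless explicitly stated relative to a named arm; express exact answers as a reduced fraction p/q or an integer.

-11/20

topology: planetary set — G1 22T / G2 20T / G3 62T, arm = carrier (Willis)
ring teeth: 22 + 2·20 = 62
22(ω_sun−ω_arm) = −62(ω_ring−ω_arm),  ω_ring = 0, ω_sun = 1
22(1−ω_arm) = −62(0−ω_arm)  ⇒  84·ω_arm = 22  ⇒  ω_arm = 11/42
sun–planet mesh: 22·(1−11/42) = −20·(ω_p−ω_arm)  ⇒  ω_p−ω_arm = -341/420
ω_p = 11/42 − 341/420 = -11/20
exact speed ratio = -11/20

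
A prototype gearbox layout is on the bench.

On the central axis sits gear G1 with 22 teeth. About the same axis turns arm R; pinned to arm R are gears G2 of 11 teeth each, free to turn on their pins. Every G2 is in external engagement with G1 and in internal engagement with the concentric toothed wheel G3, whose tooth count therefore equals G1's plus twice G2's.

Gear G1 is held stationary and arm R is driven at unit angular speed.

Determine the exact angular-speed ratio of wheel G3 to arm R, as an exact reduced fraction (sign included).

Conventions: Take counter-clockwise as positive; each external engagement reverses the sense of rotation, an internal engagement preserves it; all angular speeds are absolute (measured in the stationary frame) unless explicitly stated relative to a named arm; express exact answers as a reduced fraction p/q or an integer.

topology: planetary set — G1 22T / G2 11T / G3 44T, arm = carrier (Willis)
ring teeth: 22 + 2·11 = 44
22(ω_sun−ω_arm) = −44(ω_ring−ω_arm),  ω_sun = 0, ω_arm = 1
ω_ring = 1 − (22/44)(0−1) = 3/2
ω_out/ω_in = 3/2

3/2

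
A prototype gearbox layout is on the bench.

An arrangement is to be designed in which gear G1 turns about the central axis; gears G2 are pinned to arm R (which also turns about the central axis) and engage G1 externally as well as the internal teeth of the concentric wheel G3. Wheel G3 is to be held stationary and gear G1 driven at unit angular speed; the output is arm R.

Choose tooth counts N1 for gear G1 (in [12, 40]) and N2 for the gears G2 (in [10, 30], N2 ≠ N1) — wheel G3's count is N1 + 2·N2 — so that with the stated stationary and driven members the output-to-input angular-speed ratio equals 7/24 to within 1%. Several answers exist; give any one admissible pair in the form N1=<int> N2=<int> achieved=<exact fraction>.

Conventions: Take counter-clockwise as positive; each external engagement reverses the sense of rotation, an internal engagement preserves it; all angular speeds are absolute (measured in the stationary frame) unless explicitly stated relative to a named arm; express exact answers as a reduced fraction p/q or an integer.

N1=14 N2=10 achieved=7/24

class = planetary set [ratio 7/24 wanted; Willis about the carrier]
Willis with ω_ring = 0: ω_arm/ω_sun = N1/(N1+N3); set equal to 7/24  ⇒  N3/N1 = 1/(7/24) − 1 = 17/7
N3 = N1 + 2·N2  ⇒  N2/N1 = (N3/N1 − 1)/2 = (17/7 − 1)/2 = 5/7
smallest multiple with N1 ≥ 12 and N2 ≥ 10: k = 2  ⇒  N1 = 2·7 = 14, N2 = 2·5 = 10 (N1 ≤ 40, N2 ≤ 30, N2 ≠ N1 ✓), N3 = 14 + 2·10 = 34
check: N1/(N1+N3) with N1 = 14, N3 = 34 gives 7/24; |achieved − target| = 0 ≤ 7/2400 ✓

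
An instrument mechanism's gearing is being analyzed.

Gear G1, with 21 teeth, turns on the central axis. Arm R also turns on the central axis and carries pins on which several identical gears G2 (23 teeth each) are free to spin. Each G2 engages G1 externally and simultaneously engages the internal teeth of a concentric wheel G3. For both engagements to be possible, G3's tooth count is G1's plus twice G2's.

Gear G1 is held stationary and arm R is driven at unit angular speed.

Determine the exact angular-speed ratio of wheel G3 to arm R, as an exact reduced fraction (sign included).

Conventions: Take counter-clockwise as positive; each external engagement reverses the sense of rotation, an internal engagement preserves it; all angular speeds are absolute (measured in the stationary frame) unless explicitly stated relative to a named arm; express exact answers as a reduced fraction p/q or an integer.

88/67

class = planetary set [G3 = 21+2·23 = 67; Willis about the carrier]
ring teeth: 21 + 2·23 = 67
21(ω_sun−ω_arm) = −67(ω_ring−ω_arm),  ω_sun = 0, ω_arm = 1
ω_ring = 1 − (21/67)(0−1) = 88/67
ω_out/ω_in = 88/67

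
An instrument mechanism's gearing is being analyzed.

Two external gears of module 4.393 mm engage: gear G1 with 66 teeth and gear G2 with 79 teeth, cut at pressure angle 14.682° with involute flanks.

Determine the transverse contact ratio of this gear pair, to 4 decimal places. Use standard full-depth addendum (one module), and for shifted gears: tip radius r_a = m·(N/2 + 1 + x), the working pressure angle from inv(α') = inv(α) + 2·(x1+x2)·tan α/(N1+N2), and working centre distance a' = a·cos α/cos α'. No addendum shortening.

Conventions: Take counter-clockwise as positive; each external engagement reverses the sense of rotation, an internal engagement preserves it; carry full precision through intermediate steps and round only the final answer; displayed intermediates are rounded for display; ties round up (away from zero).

topology: single-mesh involute geometry — m = 4.393, 66T/79T pair
base radii: r_b1 = 140.235389, r_b2 = 167.857511
tip radii: r_a1 = 149.362000, r_a2 = 177.916500
no profile shift: α' = α, a' = a
action lengths: √(r_a1²−r_b1²) = 51.410531, √(r_a2²−r_b2²) = 58.975732
base pitch p_b = π·m·cos α = 13.350378
CR = (51.410531 + 58.975732 − 318.492500·sin 14.68200°)/13.350378 = 2.221888
contact ratio ≈ 2.2219

2.2219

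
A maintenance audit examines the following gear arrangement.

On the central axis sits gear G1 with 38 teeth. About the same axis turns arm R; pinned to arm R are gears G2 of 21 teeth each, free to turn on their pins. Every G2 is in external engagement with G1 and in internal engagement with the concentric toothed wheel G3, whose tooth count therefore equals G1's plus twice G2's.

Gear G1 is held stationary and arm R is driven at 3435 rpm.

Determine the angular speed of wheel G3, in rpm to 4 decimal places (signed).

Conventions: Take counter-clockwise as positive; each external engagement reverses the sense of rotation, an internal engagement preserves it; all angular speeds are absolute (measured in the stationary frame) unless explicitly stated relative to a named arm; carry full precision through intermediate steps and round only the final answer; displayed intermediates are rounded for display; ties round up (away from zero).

+5066.6250 rpm

planetary set (38T centre, 21T on arm, 80T internal) — Willis relation
normalise by the input: solve with ω_arm = 1, then scale by 3435 rpm
ring teeth: 38 + 2·21 = 80
38(ω_sun−ω_arm) = −80(ω_ring−ω_arm),  ω_sun = 0, ω_arm = 1
ω_ring = 1 − (38/80)(0−1) = 59/40
scale: ω_ring = 59/40 × 3435 rpm = +5066.6250 rpm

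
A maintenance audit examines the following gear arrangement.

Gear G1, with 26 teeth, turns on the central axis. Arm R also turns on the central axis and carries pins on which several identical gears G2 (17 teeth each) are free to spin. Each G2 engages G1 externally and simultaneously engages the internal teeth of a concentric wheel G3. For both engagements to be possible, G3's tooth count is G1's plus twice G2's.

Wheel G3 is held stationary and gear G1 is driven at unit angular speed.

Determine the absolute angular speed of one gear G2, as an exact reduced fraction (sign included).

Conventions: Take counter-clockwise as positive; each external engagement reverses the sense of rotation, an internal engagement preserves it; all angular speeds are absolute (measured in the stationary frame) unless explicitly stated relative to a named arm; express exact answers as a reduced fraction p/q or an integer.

-13/17

class = planetary set [G3 = 26+2·17 = 60; Willis about the carrier]
ring teeth: 26 + 2·17 = 60
26(ω_sun−ω_arm) = −60(ω_ring−ω_arm),  ω_ring = 0, ω_sun = 1
26(1−ω_arm) = −60(0−ω_arm)  ⇒  86·ω_arm = 26  ⇒  ω_arm = 13/43
sun–planet mesh: 26·(1−13/43) = −17·(ω_p−ω_arm)  ⇒  ω_p−ω_arm = -780/731
ω_p = 13/43 − 780/731 = -13/17
exact speed ratio = -13/17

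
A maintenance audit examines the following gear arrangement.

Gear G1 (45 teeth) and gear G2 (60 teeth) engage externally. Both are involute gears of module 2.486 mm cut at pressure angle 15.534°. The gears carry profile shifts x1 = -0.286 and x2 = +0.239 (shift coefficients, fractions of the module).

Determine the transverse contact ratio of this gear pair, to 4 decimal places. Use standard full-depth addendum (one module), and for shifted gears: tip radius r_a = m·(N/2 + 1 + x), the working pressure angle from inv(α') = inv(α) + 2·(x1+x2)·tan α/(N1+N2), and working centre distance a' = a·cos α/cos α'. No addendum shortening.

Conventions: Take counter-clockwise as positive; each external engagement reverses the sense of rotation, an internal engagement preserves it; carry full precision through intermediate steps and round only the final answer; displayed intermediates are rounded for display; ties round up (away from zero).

single-mesh involute tooth geometry (45T engaging 60T at module 2.486)
base radii: r_b1 = 53.891790, r_b2 = 71.855719
tip radii: r_a1 = 57.710004, r_a2 = 77.660154
inv(α') = inv(15.534°) + 2·(-0.286+0.239)·tan α/(45+60) = 0.00659541  ⇒  α' = 15.34712°
a' = a·cos α / cos α' = 130.5150·cos 15.534°/cos 15.34712° = 130.397470
action lengths: √(r_a1²−r_b1²) = 20.642664, √(r_a2²−r_b2²) = 29.459380
base pitch p_b = π·m·cos α = 7.524713
CR = (20.642664 + 29.459380 − 130.397470·sin 15.34712°)/7.524713 = 2.071873
contact ratio ≈ 2.0719

2.0719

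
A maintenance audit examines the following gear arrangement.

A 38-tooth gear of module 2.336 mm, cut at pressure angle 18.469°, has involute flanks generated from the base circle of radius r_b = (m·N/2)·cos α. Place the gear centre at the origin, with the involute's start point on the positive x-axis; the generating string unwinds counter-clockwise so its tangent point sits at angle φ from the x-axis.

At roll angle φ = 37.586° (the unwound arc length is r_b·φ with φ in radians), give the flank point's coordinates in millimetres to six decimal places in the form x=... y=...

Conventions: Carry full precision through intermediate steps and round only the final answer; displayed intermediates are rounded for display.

class = single-mesh tooth geometry [base-circle involute, m = 2.336, 38T]
pitch radius r_p = m·N/2 = 2.336·38/2 = 44.384000
base radius r_b = r_p·cos α = 44.384000·cos 18.469° = 42.098011
roll angle φ = 37.586° = 0.65599945 rad
x = r_b·(cos φ + φ·sin φ) = 50.204681
y = r_b·(sin φ − φ·cos φ) = 3.793544

x=50.204681 y=3.793544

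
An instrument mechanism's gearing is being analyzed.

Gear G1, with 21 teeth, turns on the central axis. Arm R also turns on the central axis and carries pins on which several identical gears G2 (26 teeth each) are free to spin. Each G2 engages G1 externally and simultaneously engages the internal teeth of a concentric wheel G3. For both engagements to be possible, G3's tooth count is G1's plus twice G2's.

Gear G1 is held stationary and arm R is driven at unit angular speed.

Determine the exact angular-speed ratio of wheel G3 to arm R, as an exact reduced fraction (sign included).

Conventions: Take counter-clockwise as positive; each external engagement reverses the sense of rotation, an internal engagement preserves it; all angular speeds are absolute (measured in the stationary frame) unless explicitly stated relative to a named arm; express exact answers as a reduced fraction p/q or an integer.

94/73

planetary set (21T centre, 26T on arm, 73T internal) — Willis relation
ring teeth: 21 + 2·26 = 73
21(ω_sun−ω_arm) = −73(ω_ring−ω_arm),  ω_sun = 0, ω_arm = 1
ω_ring = 1 − (21/73)(0−1) = 94/73
ω_out/ω_in = 94/73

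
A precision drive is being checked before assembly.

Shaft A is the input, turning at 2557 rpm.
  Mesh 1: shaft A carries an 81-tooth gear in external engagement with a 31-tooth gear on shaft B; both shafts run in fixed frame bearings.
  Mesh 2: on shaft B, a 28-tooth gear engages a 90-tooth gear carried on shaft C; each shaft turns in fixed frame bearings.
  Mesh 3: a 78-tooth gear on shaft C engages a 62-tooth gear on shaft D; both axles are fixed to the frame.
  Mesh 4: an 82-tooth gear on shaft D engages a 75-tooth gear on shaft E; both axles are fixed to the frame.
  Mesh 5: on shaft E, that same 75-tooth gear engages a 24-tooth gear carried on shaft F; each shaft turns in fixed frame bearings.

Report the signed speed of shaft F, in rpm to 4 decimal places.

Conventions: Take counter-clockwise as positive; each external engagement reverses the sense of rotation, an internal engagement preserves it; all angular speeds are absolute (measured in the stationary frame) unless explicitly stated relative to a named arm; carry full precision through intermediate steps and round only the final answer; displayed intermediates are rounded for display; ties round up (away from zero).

-8934.5997 rpm

topology: fixed-axis compound train — 5 meshes, A→F
mesh 1 [81T→31T]: ω = 2557.0000×81/31 = 6681.1935 rpm, sense flips to −
mesh 2 [28T→90T]: ω = 6681.1935×28/90 = 2078.5935 rpm, sense flips to +
mesh 3 [78T→62T]: ω = 2078.5935×78/62 = 2615.0048 rpm, sense flips to −
mesh 4 [82T→75T]: ω = 2615.0048×82/75 = 2859.0719 rpm, sense flips to +
mesh 5 [75T→24T]: ω = 2859.0719×75/24 = 8934.5997 rpm, sense flips to −
signed output speed = -8934.5997 rpm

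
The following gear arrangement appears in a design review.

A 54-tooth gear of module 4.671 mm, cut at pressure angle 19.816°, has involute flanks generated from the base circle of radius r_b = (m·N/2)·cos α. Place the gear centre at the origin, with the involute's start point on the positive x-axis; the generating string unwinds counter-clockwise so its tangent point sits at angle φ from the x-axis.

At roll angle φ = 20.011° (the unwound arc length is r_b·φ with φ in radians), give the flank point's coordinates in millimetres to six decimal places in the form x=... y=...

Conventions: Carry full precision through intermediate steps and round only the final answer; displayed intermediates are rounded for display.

single-mesh involute tooth geometry (54T wheel at module 4.671)
pitch radius r_p = m·N/2 = 4.671·54/2 = 126.117000
base radius r_b = r_p·cos α = 126.117000·cos 19.816° = 118.649125
roll angle φ = 20.011° = 0.34925784 rad
x = r_b·(cos φ + φ·sin φ) = 125.666410
y = r_b·(sin φ − φ·cos φ) = 1.664466

x=125.666410 y=1.664466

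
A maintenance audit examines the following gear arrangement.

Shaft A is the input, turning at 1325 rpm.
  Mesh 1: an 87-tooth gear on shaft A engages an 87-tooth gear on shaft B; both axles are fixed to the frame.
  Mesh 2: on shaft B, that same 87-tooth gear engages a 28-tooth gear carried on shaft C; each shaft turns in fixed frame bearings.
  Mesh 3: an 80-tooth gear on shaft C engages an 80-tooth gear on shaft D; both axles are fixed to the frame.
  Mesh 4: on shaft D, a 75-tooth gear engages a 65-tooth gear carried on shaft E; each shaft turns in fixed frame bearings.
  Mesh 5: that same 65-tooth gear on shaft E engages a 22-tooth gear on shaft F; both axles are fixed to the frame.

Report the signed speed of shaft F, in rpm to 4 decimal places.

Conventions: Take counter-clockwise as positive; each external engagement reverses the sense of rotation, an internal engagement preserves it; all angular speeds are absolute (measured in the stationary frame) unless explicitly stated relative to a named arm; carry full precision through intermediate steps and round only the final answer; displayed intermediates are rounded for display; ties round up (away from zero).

-14035.1055 rpm

class = fixed-axis compound train [5 meshes; 5 ratios multiply, 5 sense flips]
mesh 1 [87T→87T]: ω = 1325.0000×87/87 = 1325.0000 rpm, sense flips to −
mesh 2 [87T→28T]: ω = 1325.0000×87/28 = 4116.9643 rpm, sense flips to +
mesh 3 [80T→80T]: ω = 4116.9643×80/80 = 4116.9643 rpm, sense flips to −
mesh 4 [75T→65T]: ω = 4116.9643×75/65 = 4750.3434 rpm, sense flips to +
mesh 5 [65T→22T]: ω = 4750.3434×65/22 = 14035.1055 rpm, sense flips to −
signed output speed = -14035.1055 rpm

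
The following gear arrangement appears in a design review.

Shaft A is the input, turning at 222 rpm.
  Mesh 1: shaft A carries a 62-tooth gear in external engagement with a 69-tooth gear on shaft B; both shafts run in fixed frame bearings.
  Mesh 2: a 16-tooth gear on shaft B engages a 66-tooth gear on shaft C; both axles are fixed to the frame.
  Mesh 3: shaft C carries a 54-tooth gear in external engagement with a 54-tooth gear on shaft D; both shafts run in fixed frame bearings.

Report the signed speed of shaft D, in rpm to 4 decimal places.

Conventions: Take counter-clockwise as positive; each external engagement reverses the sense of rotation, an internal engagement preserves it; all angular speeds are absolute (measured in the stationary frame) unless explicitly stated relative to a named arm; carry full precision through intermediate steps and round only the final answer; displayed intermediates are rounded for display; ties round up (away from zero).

3-mesh fixed-axis compound train (all bearings frame-fixed)
mesh 1 [62T→69T]: ω = 222.0000×62/69 = 199.4783 rpm, sense flips to −
mesh 2 [16T→66T]: ω = 199.4783×16/66 = 48.3584 rpm, sense flips to +
mesh 3 [54T→54T]: ω = 48.3584×54/54 = 48.3584 rpm, sense flips to −
signed output speed = -48.3584 rpm

-48.3584 rpm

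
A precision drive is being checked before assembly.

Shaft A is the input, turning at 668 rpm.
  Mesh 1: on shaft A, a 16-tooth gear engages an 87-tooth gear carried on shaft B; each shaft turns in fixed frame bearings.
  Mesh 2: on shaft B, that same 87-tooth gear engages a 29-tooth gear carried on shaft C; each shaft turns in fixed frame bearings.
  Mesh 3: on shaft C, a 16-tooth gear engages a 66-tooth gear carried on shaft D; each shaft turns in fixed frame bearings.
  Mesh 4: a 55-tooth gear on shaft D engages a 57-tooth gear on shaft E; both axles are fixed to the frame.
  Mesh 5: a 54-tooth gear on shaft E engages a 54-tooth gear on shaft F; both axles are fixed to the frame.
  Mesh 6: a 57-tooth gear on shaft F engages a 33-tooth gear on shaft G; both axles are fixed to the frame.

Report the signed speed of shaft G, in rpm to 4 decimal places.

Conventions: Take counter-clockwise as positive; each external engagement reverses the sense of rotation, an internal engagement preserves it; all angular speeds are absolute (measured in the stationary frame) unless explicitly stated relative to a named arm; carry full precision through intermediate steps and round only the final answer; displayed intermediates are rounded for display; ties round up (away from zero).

+148.9098 rpm

topology: fixed-axis compound train — 6 meshes, A→G
mesh 1 [16T→87T]: ω = 668.0000×16/87 = 122.8506 rpm, sense flips to −
mesh 2 [87T→29T]: ω = 122.8506×87/29 = 368.5517 rpm, sense flips to +
mesh 3 [16T→66T]: ω = 368.5517×16/66 = 89.3459 rpm, sense flips to −
mesh 4 [55T→57T]: ω = 89.3459×55/57 = 86.2109 rpm, sense flips to +
mesh 5 [54T→54T]: ω = 86.2109×54/54 = 86.2109 rpm, sense flips to −
mesh 6 [57T→33T]: ω = 86.2109×57/33 = 148.9098 rpm, sense flips to +
signed output speed = +148.9098 rpm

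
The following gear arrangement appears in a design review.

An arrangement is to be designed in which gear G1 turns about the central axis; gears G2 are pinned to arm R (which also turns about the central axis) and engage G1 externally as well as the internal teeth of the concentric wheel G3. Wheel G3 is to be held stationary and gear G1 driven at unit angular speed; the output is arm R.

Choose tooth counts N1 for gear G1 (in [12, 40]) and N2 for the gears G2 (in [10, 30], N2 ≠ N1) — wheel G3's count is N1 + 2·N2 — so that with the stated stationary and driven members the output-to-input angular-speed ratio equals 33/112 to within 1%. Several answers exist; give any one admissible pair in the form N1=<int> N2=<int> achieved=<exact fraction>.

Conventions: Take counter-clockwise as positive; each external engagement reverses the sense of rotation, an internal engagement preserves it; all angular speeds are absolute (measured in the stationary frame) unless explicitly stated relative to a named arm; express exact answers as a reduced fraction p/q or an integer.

N1=33 N2=23 achieved=33/112

planetary set to be sized for 33/112 (Willis relation)
Willis with ω_ring = 0: ω_arm/ω_sun = N1/(N1+N3); set equal to 33/112  ⇒  N3/N1 = 1/(33/112) − 1 = 79/33
N3 = N1 + 2·N2  ⇒  N2/N1 = (N3/N1 − 1)/2 = (79/33 − 1)/2 = 23/33
smallest multiple with N1 ≥ 12 and N2 ≥ 10: k = 1  ⇒  N1 = 1·33 = 33, N2 = 1·23 = 23 (N1 ≤ 40, N2 ≤ 30, N2 ≠ N1 ✓), N3 = 33 + 2·23 = 79
check: N1/(N1+N3) with N1 = 33, N3 = 79 gives 33/112; |achieved − target| = 0 ≤ 33/11200 ✓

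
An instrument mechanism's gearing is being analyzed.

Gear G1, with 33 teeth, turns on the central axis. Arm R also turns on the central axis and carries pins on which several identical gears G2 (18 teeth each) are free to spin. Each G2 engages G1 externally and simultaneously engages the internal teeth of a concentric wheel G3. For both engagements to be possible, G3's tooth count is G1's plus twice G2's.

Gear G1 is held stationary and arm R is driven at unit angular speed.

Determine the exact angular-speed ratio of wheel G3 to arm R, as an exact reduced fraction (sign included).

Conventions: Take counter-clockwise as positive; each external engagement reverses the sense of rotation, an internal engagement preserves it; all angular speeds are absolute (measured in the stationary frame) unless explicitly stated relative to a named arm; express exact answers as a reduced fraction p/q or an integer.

topology: planetary set — G1 33T / G2 18T / G3 69T, arm = carrier (Willis)
ring teeth: 33 + 2·18 = 69
33(ω_sun−ω_arm) = −69(ω_ring−ω_arm),  ω_sun = 0, ω_arm = 1
ω_ring = 1 − (33/69)(0−1) = 34/23
ω_out/ω_in = 34/23

34/23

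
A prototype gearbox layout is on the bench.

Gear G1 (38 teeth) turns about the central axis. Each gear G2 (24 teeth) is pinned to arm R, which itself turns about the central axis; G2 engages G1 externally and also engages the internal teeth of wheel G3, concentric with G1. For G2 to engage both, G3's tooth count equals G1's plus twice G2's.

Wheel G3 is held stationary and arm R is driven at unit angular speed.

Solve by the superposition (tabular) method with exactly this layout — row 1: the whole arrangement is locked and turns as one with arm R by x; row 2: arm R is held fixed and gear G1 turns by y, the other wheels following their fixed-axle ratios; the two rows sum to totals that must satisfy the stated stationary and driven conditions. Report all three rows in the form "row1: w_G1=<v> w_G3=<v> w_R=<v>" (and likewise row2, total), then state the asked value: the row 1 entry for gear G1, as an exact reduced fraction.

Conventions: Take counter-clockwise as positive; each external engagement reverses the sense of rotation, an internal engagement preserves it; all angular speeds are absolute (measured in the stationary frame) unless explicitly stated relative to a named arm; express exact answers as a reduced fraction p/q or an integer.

row1: w_G1=1 w_G3=1 w_R=1
row2: w_G1=43/19 w_G3=-1 w_R=0
total: w_G1=62/19 w_G3=0 w_R=1
asked value: 1

topology: planetary set — G1 38T / G2 24T / G3 86T, arm = carrier (Willis)
row 1 (train locked, turned with arm): all members turn x
row 2: sun turns y, ring = −(38/86)·y, arm 0
boundary: total ω_ring = x − (38/86)·y = 0 and total ω_arm = x = 1  ⇒  y = 43/19, x = 1
row 2 ring = −(38/86)·43/19 = -1
totals (row 1 + row 2): sun 1 + 43/19 = 62/19, ring 1 + (-1) = 0, arm 1 + 0 = 1
asked cell (row1, sun) = 1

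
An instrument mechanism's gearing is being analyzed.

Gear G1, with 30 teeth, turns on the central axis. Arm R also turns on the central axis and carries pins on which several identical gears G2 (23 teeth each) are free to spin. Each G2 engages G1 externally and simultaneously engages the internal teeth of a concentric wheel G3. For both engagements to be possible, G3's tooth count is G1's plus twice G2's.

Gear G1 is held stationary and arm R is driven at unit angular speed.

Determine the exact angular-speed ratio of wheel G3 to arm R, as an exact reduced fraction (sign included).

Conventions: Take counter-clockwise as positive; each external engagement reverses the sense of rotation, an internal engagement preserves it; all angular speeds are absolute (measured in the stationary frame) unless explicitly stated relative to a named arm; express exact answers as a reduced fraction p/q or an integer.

class = planetary set [G3 = 30+2·23 = 76; Willis about the carrier]
ring teeth: 30 + 2·23 = 76
30(ω_sun−ω_arm) = −76(ω_ring−ω_arm),  ω_sun = 0, ω_arm = 1
ω_ring = 1 − (30/76)(0−1) = 53/38
ω_out/ω_in = 53/38

53/38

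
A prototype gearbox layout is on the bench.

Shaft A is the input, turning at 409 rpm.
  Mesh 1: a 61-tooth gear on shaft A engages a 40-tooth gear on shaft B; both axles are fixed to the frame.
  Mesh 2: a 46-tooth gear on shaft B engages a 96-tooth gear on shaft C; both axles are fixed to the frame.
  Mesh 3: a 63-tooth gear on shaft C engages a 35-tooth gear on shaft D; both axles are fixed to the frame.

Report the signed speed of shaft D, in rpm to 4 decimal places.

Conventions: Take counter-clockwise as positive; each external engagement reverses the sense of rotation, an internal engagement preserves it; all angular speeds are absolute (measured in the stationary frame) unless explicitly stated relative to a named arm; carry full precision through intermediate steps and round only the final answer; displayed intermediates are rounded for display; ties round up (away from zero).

-537.9628 rpm

class = fixed-axis compound train [3 meshes; 3 ratios multiply, 3 sense flips]
mesh 1 [61T→40T]: ω = 409.0000×61/40 = 623.7250 rpm, sense flips to −
mesh 2 [46T→96T]: ω = 623.7250×46/96 = 298.8682 rpm, sense flips to +
mesh 3 [63T→35T]: ω = 298.8682×63/35 = 537.9628 rpm, sense flips to −
signed output speed = -537.9628 rpm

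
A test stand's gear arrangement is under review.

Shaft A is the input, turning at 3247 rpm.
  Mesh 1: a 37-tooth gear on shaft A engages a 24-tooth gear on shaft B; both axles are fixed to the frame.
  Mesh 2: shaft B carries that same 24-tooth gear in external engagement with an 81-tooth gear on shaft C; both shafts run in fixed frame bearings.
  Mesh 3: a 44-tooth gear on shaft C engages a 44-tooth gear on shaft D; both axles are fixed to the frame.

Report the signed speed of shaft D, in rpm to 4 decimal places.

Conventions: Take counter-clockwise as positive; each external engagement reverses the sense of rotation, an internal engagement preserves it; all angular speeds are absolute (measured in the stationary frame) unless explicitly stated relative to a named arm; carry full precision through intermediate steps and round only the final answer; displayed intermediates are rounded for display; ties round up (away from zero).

-1483.1975 rpm

3-mesh fixed-axis compound train (all bearings frame-fixed)
mesh 1 [37T→24T]: ω = 3247.0000×37/24 = 5005.7917 rpm, sense flips to −
mesh 2 [24T→81T]: ω = 5005.7917×24/81 = 1483.1975 rpm, sense flips to +
mesh 3 [44T→44T]: ω = 1483.1975×44/44 = 1483.1975 rpm, sense flips to −
signed output speed = -1483.1975 rpm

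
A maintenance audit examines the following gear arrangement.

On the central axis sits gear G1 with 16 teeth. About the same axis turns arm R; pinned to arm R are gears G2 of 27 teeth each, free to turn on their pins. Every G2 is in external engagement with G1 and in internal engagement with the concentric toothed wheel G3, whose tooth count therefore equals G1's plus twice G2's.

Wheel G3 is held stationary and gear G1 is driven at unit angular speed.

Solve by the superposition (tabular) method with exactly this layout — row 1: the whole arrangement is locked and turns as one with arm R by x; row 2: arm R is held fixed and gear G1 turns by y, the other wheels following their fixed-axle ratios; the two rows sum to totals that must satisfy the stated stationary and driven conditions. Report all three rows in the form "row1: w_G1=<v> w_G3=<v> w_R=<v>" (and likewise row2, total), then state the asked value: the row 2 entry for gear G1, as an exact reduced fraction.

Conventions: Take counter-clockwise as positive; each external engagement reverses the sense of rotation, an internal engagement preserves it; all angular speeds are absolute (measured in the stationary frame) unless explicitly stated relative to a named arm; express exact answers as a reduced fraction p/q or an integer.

row1: w_G1=8/43 w_G3=8/43 w_R=8/43
row2: w_G1=35/43 w_G3=-8/43 w_R=0
total: w_G1=1 w_G3=0 w_R=8/43
asked value: 35/43

planetary set (16T centre, 27T on arm, 70T internal) — Willis relation
row 1: whole set turns with the arm by x
row 2 — arm fixed, fixed-axis ratios: sun y, ring −(16/70)·y, arm 0
boundary: total ω_ring = x − (16/70)·y = 0 and total ω_sun = x + y = 1  ⇒  y = 35/43, x = 8/43
row 2 ring = −(16/70)·35/43 = -8/43
totals (row 1 + row 2): sun 8/43 + 35/43 = 1, ring 8/43 + (-8/43) = 0, arm 8/43 + 0 = 8/43
asked cell (row2, sun) = 35/43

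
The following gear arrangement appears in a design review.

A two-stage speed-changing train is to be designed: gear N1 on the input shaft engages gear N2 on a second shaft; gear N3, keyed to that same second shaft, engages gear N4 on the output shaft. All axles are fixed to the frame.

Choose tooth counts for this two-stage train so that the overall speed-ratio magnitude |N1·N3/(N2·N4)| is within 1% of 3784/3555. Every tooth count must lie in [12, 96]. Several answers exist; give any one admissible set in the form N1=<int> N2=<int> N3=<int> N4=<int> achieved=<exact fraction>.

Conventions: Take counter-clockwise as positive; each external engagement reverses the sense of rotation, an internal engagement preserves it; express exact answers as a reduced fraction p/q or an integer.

N1=43 N2=45 N3=88 N4=79 achieved=3784/3555

topology: fixed-axis compound train — 2 stages, target 3784/3555
target = 3784/3555 in lowest terms: an exact hit needs N1·N3 = k·3784 and N2·N4 = k·3555 for one integer k, every count in [12, 96]; additionally prefer no 1:1 stage (N1 ≠ N2, N3 ≠ N4)
k = 1: N1·N3 = 3784 = 43·88, N2·N4 = 3555 = 45·79
achieved = 43·88/(45·79) = 3784/3555; |achieved − target| = 0 ≤ 946/88875 ✓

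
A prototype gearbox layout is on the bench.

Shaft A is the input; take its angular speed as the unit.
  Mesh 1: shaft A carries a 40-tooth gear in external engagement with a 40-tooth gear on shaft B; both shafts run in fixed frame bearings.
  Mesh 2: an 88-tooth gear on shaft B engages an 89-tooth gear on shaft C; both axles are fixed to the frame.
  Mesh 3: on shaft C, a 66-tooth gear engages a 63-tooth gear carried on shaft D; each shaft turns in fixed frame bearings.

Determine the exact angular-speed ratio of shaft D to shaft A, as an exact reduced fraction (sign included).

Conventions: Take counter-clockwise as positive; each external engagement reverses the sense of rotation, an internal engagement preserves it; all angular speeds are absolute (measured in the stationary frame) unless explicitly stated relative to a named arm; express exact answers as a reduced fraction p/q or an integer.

class = fixed-axis compound train [3 meshes; 3 ratios multiply, 3 sense flips]
mesh 1 [40T→40T]: running ratio 1, sense −
mesh 2 [88T→89T]: running ratio 88/89, sense +
mesh 3 [66T→63T]: running ratio 1936/1869, sense −
ω_out/ω_in = -1936/1869

-1936/1869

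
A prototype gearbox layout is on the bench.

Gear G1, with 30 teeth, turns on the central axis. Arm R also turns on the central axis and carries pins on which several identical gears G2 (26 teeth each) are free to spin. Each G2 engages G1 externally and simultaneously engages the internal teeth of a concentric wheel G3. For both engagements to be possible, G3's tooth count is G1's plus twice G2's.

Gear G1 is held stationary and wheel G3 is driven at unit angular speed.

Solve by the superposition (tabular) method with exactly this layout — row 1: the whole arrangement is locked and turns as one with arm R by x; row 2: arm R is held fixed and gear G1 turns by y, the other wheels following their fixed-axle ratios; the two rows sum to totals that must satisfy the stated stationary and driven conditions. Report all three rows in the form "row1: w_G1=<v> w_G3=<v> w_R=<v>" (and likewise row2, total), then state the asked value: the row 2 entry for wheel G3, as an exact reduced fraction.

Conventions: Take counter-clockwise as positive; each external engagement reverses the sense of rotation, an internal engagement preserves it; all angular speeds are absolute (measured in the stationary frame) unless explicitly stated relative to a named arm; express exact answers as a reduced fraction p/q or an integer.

planetary set (30T centre, 26T on arm, 82T internal) — Willis relation
row 1 — lock + rotate with arm: ω_sun = ω_ring = ω_arm = x
row 2 (arm held, sun turns y): ω_ring = −(30/82)·y, ω_arm = 0
boundary: total ω_sun = x + y = 0 and total ω_ring = x − (30/82)·y = 1  ⇒  y = -41/56, x = 41/56
row 2 ring = −(30/82)·(-41/56) = 15/56
totals (row 1 + row 2): sun 41/56 + (-41/56) = 0, ring 41/56 + 15/56 = 1, arm 41/56 + 0 = 41/56
asked cell (row2, ring) = 15/56

row1: w_G1=41/56 w_G3=41/56 w_R=41/56
row2: w_G1=-41/56 w_G3=15/56 w_R=0
total: w_G1=0 w_G3=1 w_R=41/56
asked value: 15/56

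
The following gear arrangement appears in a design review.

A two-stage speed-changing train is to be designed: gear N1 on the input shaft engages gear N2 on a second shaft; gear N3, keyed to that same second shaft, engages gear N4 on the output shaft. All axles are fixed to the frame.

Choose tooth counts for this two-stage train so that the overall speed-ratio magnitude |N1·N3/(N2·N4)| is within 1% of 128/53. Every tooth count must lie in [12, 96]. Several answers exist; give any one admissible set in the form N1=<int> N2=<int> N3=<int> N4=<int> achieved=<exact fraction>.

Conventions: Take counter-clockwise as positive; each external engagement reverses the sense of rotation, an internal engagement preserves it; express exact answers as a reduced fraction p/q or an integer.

N1=16 N2=12 N3=96 N4=53 achieved=128/53

class = fixed-axis compound train [2-stage, 128/53 wanted]
target = 128/53 in lowest terms: an exact hit needs N1·N3 = k·128 and N2·N4 = k·53 for one integer k, every count in [12, 96]; additionally prefer no 1:1 stage (N1 ≠ N2, N3 ≠ N4)
k = 1…11: no 1:1-free in-range split of k·128 and k·53 into factor pairs; take k = 12
k = 12: N1·N3 = 1536 = 16·96, N2·N4 = 636 = 12·53
achieved = 16·96/(12·53) = 128/53; |achieved − target| = 0 ≤ 32/1325 ✓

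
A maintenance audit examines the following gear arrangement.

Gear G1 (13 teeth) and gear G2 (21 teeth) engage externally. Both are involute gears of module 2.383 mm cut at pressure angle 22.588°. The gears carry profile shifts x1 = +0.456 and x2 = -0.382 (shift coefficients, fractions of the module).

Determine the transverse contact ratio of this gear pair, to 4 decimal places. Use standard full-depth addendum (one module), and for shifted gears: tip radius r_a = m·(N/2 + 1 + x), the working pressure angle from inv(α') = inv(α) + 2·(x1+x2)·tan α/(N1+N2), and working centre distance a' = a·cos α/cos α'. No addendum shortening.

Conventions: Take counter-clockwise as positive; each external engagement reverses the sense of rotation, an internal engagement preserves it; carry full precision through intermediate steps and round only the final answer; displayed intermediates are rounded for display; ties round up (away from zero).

1.3612

recognized (one external pair, fixed centres): single-mesh tooth geometry, m = 2.383, N1 = 13, N2 = 21
base radii: r_b1 = 14.301311, r_b2 = 23.102118
tip radii: r_a1 = 18.959148, r_a2 = 26.494194
inv(α') = inv(22.588°) + 2·(+0.456-0.382)·tan α/(13+21) = 0.02359003  ⇒  α' = 23.17060°
a' = a·cos α / cos α' = 40.5110·cos 22.588°/cos 23.17060° = 40.685204
action lengths: √(r_a1²−r_b1²) = 12.446758, √(r_a2²−r_b2²) = 12.970523
base pitch p_b = π·m·cos α = 6.912137
CR = (12.446758 + 12.970523 − 40.685204·sin 23.17060°)/6.912137 = 1.361209
contact ratio ≈ 1.3612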